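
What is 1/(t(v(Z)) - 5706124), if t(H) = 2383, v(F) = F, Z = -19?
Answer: -1/5703741 ≈ -1.7532e-7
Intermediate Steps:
1/(t(v(Z)) - 5706124) = 1/(2383 - 5706124) = 1/(-5703741) = -1/5703741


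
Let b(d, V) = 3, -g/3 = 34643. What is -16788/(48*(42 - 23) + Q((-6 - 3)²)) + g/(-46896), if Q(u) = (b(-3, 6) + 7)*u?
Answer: -33795795/4486384 ≈ -7.5330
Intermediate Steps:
g = -103929 (g = -3*34643 = -103929)
Q(u) = 10*u (Q(u) = (3 + 7)*u = 10*u)
-16788/(48*(42 - 23) + Q((-6 - 3)²)) + g/(-46896) = -16788/(48*(42 - 23) + 10*(-6 - 3)²) - 103929/(-46896) = -16788/(48*19 + 10*(-9)²) - 103929*(-1/46896) = -16788/(912 + 10*81) + 34643/15632 = -16788/(912 + 810) + 34643/15632 = -16788/1722 + 34643/15632 = -16788*1/1722 + 34643/15632 = -2798/287 + 34643/15632 = -33795795/4486384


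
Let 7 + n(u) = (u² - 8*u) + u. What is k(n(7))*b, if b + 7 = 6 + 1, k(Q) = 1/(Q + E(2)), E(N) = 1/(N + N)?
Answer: 0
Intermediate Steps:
E(N) = 1/(2*N)
n(u) = -7 + u² - 7*u (n(u) = -7 + ((u² - 8*u) + u) = -7 + (u² - 7*u) = -7 + u² - 7*u)
k(Q) = 1/(¼ + Q) (k(Q) = 1/(Q + (½)/2) = 1/(Q + (½)*(½)) = 1/(Q + ¼) = 1/(¼ + Q))
b = 0 (b = -7 + (6 + 1) = -7 + 7 = 0)
k(n(7))*b = (4/(1 + 4*(-7 + 7² - 7*7)))*0 = (4/(1 + 4*(-7 + 49 - 49)))*0 = (4/(1 + 4*(-7)))*0 = (4/(1 - 28))*0 = (4/(-27))*0 = (4*(-1/27))*0 = -4/27*0 = 0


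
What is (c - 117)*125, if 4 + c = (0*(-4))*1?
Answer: -15125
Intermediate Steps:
c = -4 (c = -4 + (0*(-4))*1 = -4 + 0*1 = -4 + 0 = -4)
(c - 117)*125 = (-4 - 117)*125 = -121*125 = -15125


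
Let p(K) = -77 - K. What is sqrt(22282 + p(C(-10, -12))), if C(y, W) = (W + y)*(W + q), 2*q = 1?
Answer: 56*sqrt(7) ≈ 148.16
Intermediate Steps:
q = 1/2 (q = (1/2)*1 = 1/2 ≈ 0.50000)
C(y, W) = (1/2 + W)*(W + y) (C(y, W) = (W + y)*(W + 1/2) = (W + y)*(1/2 + W) = (1/2 + W)*(W + y))
sqrt(22282 + p(C(-10, -12))) = sqrt(22282 + (-77 - ((-12)**2 + (1/2)*(-12) + (1/2)*(-10) - 12*(-10)))) = sqrt(22282 + (-77 - (144 - 6 - 5 + 120))) = sqrt(22282 + (-77 - 1*253)) = sqrt(22282 + (-77 - 253)) = sqrt(22282 - 330) = sqrt(21952) = 56*sqrt(7)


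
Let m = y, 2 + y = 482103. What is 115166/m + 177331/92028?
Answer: 96089949079/44366790828 ≈ 2.1658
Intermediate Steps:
y = 482101 (y = -2 + 482103 = 482101)
m = 482101
115166/m + 177331/92028 = 115166/482101 + 177331/92028 = 96089949079/44366790828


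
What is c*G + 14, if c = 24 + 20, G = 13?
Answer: 586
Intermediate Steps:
c = 44
c*G + 14 = 44*13 + 14 = 572 + 14 = 586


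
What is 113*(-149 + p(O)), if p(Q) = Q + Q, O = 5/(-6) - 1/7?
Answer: -358210/21 ≈ -17058.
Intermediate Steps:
O = -41/42 (O = 5*(-⅙) - 1*⅐ = -⅚ - ⅐ = -41/42 ≈ -0.97619)
p(Q) = 2*Q
113*(-149 + p(O)) = 113*(-149 + 2*(-41/42)) = 113*(-149 - 41/21) = 113*(-3170/21) = -358210/21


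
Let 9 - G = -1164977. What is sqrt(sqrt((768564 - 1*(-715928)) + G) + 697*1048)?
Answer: sqrt(730456 + sqrt(2649478)) ≈ 855.62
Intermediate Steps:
G = 1164986 (G = 9 - 1*(-1164977) = 9 + 1164977 = 1164986)
sqrt(sqrt((768564 - 1*(-715928)) + G) + 697*1048) = sqrt(sqrt((768564 - 1*(-715928)) + 1164986) + 697*1048) = sqrt(sqrt((768564 + 715928) + 1164986) + 730456) = sqrt(sqrt(1484492 + 1164986) + 730456) = sqrt(sqrt(2649478) + 730456) = sqrt(730456 + sqrt(2649478))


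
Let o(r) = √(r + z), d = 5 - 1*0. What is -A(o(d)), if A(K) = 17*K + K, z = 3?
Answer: -36*√2 ≈ -50.912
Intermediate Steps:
d = 5 (d = 5 + 0 = 5)
o(r) = √(3 + r) (o(r) = √(r + 3) = √(3 + r))
A(K) = 18*K
-A(o(d)) = -18*√(3 + 5) = -18*√8 = -18*2*√2 = -36*√2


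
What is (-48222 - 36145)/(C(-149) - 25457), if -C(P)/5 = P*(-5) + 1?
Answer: 84367/29187 ≈ 2.8906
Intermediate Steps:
C(P) = -5 + 25*P (C(P) = -5*(P*(-5) + 1) = -5*(-5*P + 1) = -5*(1 - 5*P) = -5 + 25*P)
(-48222 - 36145)/(C(-149) - 25457) = (-48222 - 36145)/((-5 + 25*(-149)) - 25457) = -84367/((-5 - 3725) - 25457) = -84367/(-3730 - 25457) = -84367/(-29187) = -84367*(-1/29187) = 84367/29187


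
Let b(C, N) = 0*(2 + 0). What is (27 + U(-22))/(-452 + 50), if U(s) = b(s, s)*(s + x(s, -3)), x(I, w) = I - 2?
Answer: -9/134 ≈ -0.067164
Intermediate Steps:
x(I, w) = -2 + I
b(C, N) = 0 (b(C, N) = 0*2 = 0)
U(s) = 0 (U(s) = 0*(s + (-2 + s)) = 0*(-2 + 2*s) = 0)
(27 + U(-22))/(-452 + 50) = (27 + 0)/(-452 + 50) = 27/(-402) = 27*(-1/402) = -9/134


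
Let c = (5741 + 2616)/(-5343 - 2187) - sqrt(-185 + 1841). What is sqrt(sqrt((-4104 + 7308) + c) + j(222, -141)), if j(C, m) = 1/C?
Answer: sqrt(349655550 + 10308570*sqrt(7530)*sqrt(24117763 - 45180*sqrt(46)))/278610 ≈ 7.4992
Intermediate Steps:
c = -8357/7530 - 6*sqrt(46) (c = 8357/(-7530) - sqrt(1656) = 8357*(-1/7530) - 6*sqrt(46) = -8357/7530 - 6*sqrt(46) ≈ -41.804)
sqrt(sqrt((-4104 + 7308) + c) + j(222, -141)) = sqrt(sqrt((-4104 + 7308) + (-8357/7530 - 6*sqrt(46))) + 1/222) = sqrt(sqrt(3204 + (-8357/7530 - 6*sqrt(46))) + 1/222) = sqrt(sqrt(24117763/7530 - 6*sqrt(46)) + 1/222) = sqrt(1/222 + sqrt(24117763/7530 - 6*sqrt(46)))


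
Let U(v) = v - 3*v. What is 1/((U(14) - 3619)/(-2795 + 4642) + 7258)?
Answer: 1847/13401879 ≈ 0.00013782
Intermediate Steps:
U(v) = -2*v
1/((U(14) - 3619)/(-2795 + 4642) + 7258) = 1/((-2*14 - 3619)/(-2795 + 4642) + 7258) = 1/((-28 - 3619)/1847 + 7258) = 1/(-3647*1/1847 + 7258) = 1/(-3647/1847 + 7258) = 1/(13401879/1847) = 1847/13401879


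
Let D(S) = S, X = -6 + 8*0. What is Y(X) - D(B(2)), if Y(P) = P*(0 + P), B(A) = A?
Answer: 34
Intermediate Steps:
X = -6 (X = -6 + 0 = -6)
Y(P) = P² (Y(P) = P*P = P²)
Y(X) - D(B(2)) = (-6)² - 1*2 = 36 - 2 = 34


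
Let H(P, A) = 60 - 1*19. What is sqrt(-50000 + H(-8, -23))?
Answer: 3*I*sqrt(5551) ≈ 223.52*I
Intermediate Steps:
H(P, A) = 41 (H(P, A) = 60 - 19 = 41)
sqrt(-50000 + H(-8, -23)) = sqrt(-50000 + 41) = sqrt(-49959) = 3*I*sqrt(5551)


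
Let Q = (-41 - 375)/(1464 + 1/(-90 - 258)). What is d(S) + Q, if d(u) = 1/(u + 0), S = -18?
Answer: -3115295/9170478 ≈ -0.33971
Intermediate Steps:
d(u) = 1/u
Q = -144768/509471 (Q = -416/(1464 + 1/(-348)) = -416/(1464 - 1/348) = -416/509471/348 = -416*348/509471 = -144768/509471 ≈ -0.28415)
d(S) + Q = 1/(-18) - 144768/509471 = -1/18 - 144768/509471 = -3115295/9170478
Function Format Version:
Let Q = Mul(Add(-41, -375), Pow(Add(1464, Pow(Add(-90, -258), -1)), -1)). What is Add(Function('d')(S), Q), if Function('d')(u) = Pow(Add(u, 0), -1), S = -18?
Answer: Rational(-3115295, 9170478) ≈ -0.33971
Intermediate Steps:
Function('d')(u) = Pow(u, -1)
Q = Rational(-144768, 509471) (Q = Mul(-416, Pow(Add(1464, Pow(-348, -1)), -1)) = Mul(-416, Pow(Add(1464, Rational(-1, 348)), -1)) = Mul(-416, Pow(Rational(509471, 348), -1)) = Mul(-416, Rational(348, 509471)) = Rational(-144768, 509471) ≈ -0.28415)
Add(Function('d')(S), Q) = Add(Pow(-18, -1), Rational(-144768, 509471)) = Add(Rational(-1, 18), Rational(-144768, 509471)) = Rational(-3115295, 9170478)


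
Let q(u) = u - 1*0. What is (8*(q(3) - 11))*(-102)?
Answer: 6528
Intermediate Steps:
q(u) = u (q(u) = u + 0 = u)
(8*(q(3) - 11))*(-102) = (8*(3 - 11))*(-102) = (8*(-8))*(-102) = -64*(-102) = 6528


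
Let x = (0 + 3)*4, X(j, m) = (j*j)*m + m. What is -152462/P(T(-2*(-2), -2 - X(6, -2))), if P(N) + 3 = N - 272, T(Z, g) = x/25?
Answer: 3811550/6863 ≈ 555.38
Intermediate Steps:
X(j, m) = m + m*j**2 (X(j, m) = j**2*m + m = m*j**2 + m = m + m*j**2)
x = 12 (x = 3*4 = 12)
T(Z, g) = 12/25
P(N) = -275 + N (P(N) = -3 + (N - 272) = -3 + (-272 + N) = -275 + N)
-152462/P(T(-2*(-2), -2 - X(6, -2))) = -152462/(-275 + 12/25) = -152462/(-6863/25) = -152462*(-25/6863) = 3811550/6863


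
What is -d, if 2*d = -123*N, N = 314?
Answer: 19311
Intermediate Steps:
d = -19311 (d = (-123*314)/2 = (½)*(-38622) = -19311)
-d = -1*(-19311) = 19311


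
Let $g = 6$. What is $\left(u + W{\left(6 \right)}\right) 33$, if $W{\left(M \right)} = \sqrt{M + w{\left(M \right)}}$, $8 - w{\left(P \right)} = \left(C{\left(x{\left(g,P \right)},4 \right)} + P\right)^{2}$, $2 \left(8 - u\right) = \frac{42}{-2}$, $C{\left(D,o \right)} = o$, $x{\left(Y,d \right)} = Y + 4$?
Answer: $\frac{1221}{2} + 33 i \sqrt{86} \approx 610.5 + 306.03 i$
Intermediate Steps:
$x{\left(Y,d \right)} = 4 + Y$
$u = \frac{37}{2}$ ($u = 8 - \frac{42 \frac{1}{-2}}{2} = 8 - \frac{42 \left(- \frac{1}{2}\right)}{2} = 8 - - \frac{21}{2} = 8 + \frac{21}{2} = \frac{37}{2} \approx 18.5$)
$w{\left(P \right)} = 8 - \left(4 + P\right)^{2}$
$W{\left(M \right)} = \sqrt{8 + M - \left(4 + M\right)^{2}}$ ($W{\left(M \right)} = \sqrt{M - \left(-8 + \left(4 + M\right)^{2}\right)} = \sqrt{8 + M - \left(4 + M\right)^{2}}$)
$\left(u + W{\left(6 \right)}\right) 33 = \left(\frac{37}{2} + \sqrt{8 + 6 - \left(4 + 6\right)^{2}}\right) 33 = \left(\frac{37}{2} + \sqrt{8 + 6 - 10^{2}}\right) 33 = \left(\frac{37}{2} + \sqrt{8 + 6 - 100}\right) 33 = \left(\frac{37}{2} + \sqrt{-86}\right) 33 = \left(\frac{37}{2} + i \sqrt{86}\right) 33 = \frac{1221}{2} + 33 i \sqrt{86}$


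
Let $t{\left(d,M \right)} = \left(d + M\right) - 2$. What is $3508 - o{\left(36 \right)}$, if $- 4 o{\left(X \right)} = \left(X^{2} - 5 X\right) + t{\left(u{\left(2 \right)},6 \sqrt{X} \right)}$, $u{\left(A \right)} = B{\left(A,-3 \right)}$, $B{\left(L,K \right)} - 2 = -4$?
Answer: $3795$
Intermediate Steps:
$B{\left(L,K \right)} = -2$ ($B{\left(L,K \right)} = 2 - 4 = -2$)
$u{\left(A \right)} = -2$
$t{\left(d,M \right)} = -2 + M + d$ ($t{\left(d,M \right)} = \left(M + d\right) - 2 = -2 + M + d$)
$o{\left(X \right)} = 1 - \frac{3 \sqrt{X}}{2} - \frac{X^{2}}{4} + \frac{5 X}{4}$ ($o{\left(X \right)} = - \frac{\left(X^{2} - 5 X\right) - \left(4 - 6 \sqrt{X}\right)}{4} = - \frac{\left(X^{2} - 5 X\right) + \left(-4 + 6 \sqrt{X}\right)}{4} = - \frac{-4 + X^{2} - 5 X + 6 \sqrt{X}}{4} = 1 - \frac{3 \sqrt{X}}{2} - \frac{X^{2}}{4} + \frac{5 X}{4}$)
$3508 - o{\left(36 \right)} = 3508 - \left(1 - \frac{3 \sqrt{36}}{2} - \frac{36^{2}}{4} + \frac{5}{4} \cdot 36\right) = 3508 - \left(1 - 9 - 324 + 45\right) = 3508 - -287 = 3508 + 287 = 3795$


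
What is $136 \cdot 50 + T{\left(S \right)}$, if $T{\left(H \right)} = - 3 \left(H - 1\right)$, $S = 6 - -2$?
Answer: $6779$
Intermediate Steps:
$S = 8$ ($S = 6 + 2 = 8$)
$T{\left(H \right)} = 3 - 3 H$ ($T{\left(H \right)} = - 3 \left(-1 + H\right) = 3 - 3 H$)
$136 \cdot 50 + T{\left(S \right)} = 136 \cdot 50 + \left(3 - 24\right) = 6800 + \left(3 - 24\right) = 6800 - 21 = 6779$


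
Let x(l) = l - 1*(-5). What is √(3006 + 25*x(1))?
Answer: 2*√789 ≈ 56.178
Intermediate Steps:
x(l) = 5 + l (x(l) = l + 5 = 5 + l)
√(3006 + 25*x(1)) = √(3006 + 25*(5 + 1)) = √(3006 + 25*6) = √(3006 + 150) = √3156 = 2*√789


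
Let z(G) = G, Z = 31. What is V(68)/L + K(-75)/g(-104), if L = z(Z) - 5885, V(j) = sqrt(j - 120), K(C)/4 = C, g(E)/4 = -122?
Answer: 75/122 - I*sqrt(13)/2927 ≈ 0.61475 - 0.0012318*I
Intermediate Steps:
g(E) = -488 (g(E) = 4*(-122) = -488)
K(C) = 4*C
V(j) = sqrt(-120 + j)
L = -5854 (L = 31 - 5885 = -5854)
V(68)/L + K(-75)/g(-104) = sqrt(-120 + 68)/(-5854) + (4*(-75))/(-488) = sqrt(-52)*(-1/5854) - 300*(-1/488) = (2*I*sqrt(13))*(-1/5854) + 75/122 = -I*sqrt(13)/2927 + 75/122 = 75/122 - I*sqrt(13)/2927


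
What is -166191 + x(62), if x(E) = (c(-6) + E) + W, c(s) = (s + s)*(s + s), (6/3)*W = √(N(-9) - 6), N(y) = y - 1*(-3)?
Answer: -165985 + I*√3 ≈ -1.6599e+5 + 1.732*I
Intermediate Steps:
N(y) = 3 + y (N(y) = y + 3 = 3 + y)
W = I*√3 (W = √((3 - 9) - 6)/2 = √(-6 - 6)/2 = √(-12)/2 = (2*I*√3)/2 = I*√3 ≈ 1.732*I)
c(s) = 4*s² (c(s) = (2*s)*(2*s) = 4*s²)
x(E) = 144 + E + I*√3 (x(E) = (4*(-6)² + E) + I*√3 = (4*36 + E) + I*√3 = (144 + E) + I*√3 = 144 + E + I*√3)
-166191 + x(62) = -166191 + (144 + 62 + I*√3) = -166191 + (206 + I*√3) = -165985 + I*√3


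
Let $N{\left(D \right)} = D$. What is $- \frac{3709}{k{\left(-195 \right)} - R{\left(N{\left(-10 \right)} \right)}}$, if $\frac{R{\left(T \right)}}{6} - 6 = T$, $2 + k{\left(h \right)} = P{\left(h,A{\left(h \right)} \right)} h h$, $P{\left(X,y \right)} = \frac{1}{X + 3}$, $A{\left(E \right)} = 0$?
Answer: $\frac{237376}{11267} \approx 21.068$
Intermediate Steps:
$P{\left(X,y \right)} = \frac{1}{3 + X}$
$k{\left(h \right)} = -2 + \frac{h^{2}}{3 + h}$ ($k{\left(h \right)} = -2 + \frac{h}{3 + h} h = -2 + \frac{h^{2}}{3 + h}$)
$R{\left(T \right)} = 36 + 6 T$
$- \frac{3709}{k{\left(-195 \right)} - R{\left(N{\left(-10 \right)} \right)}} = - \frac{3709}{\frac{-6 + \left(-195\right)^{2} - -390}{3 - 195} - \left(36 + 6 \left(-10\right)\right)} = - \frac{3709}{\frac{-6 + 38025 + 390}{-192} - \left(36 - 60\right)} = - \frac{3709}{\left(- \frac{1}{192}\right) 38409 - -24} = - \frac{3709}{- \frac{12803}{64} + 24} = - \frac{3709}{- \frac{11267}{64}} = \left(-3709\right) \left(- \frac{64}{11267}\right) = \frac{237376}{11267}$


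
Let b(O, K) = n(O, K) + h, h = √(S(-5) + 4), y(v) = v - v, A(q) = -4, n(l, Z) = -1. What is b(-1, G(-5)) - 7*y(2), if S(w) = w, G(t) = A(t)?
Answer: -1 + I ≈ -1.0 + 1.0*I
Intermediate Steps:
G(t) = -4
y(v) = 0
h = I (h = √(-5 + 4) = √(-1) = I ≈ 1.0*I)
b(O, K) = -1 + I
b(-1, G(-5)) - 7*y(2) = (-1 + I) - 7*0 = (-1 + I) + 0 = -1 + I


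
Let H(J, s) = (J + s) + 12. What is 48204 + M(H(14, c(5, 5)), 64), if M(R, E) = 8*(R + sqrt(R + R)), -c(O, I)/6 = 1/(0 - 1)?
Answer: 48524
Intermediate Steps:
c(O, I) = 6 (c(O, I) = -6/(0 - 1) = -6/(-1) = -6*(-1) = 6)
H(J, s) = 12 + J + s
M(R, E) = 8*R + 8*sqrt(2)*sqrt(R) (M(R, E) = 8*(R + sqrt(2*R)) = 8*(R + sqrt(2)*sqrt(R)) = 8*R + 8*sqrt(2)*sqrt(R))
48204 + M(H(14, c(5, 5)), 64) = 48204 + (8*(12 + 14 + 6) + 8*sqrt(2)*sqrt(12 + 14 + 6)) = 48204 + (8*32 + 8*sqrt(2)*sqrt(32)) = 48204 + (256 + 8*sqrt(2)*(4*sqrt(2))) = 48204 + (256 + 64) = 48204 + 320 = 48524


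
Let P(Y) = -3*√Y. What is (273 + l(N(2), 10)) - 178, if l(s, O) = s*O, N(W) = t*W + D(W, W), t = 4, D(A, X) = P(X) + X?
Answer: 195 - 30*√2 ≈ 152.57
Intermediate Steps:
D(A, X) = X - 3*√X (D(A, X) = -3*√X + X = X - 3*√X)
N(W) = -3*√W + 5*W (N(W) = 4*W + (W - 3*√W) = -3*√W + 5*W)
l(s, O) = O*s
(273 + l(N(2), 10)) - 178 = (273 + 10*(-3*√2 + 5*2)) - 178 = (273 + 10*(-3*√2 + 10)) - 178 = (273 + 10*(10 - 3*√2)) - 178 = (273 + (100 - 30*√2)) - 178 = (373 - 30*√2) - 178 = 195 - 30*√2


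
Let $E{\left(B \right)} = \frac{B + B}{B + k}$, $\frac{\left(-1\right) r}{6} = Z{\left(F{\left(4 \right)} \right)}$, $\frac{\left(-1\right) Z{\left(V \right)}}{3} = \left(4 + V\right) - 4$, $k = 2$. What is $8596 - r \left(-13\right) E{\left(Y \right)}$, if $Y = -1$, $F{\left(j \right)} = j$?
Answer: $6724$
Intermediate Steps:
$Z{\left(V \right)} = - 3 V$ ($Z{\left(V \right)} = - 3 \left(\left(4 + V\right) - 4\right) = - 3 V$)
$r = 72$ ($r = - 6 \left(\left(-3\right) 4\right) = \left(-6\right) \left(-12\right) = 72$)
$E{\left(B \right)} = \frac{2 B}{2 + B}$ ($E{\left(B \right)} = \frac{B + B}{B + 2} = \frac{2 B}{2 + B}$)
$8596 - r \left(-13\right) E{\left(Y \right)} = 8596 - 72 \left(-13\right) 2 \left(-1\right) \frac{1}{2 - 1} = 8596 - - 936 \cdot 2 \left(-1\right) 1^{-1} = 8596 - - 936 \cdot 2 \left(-1\right) 1 = 8596 - \left(-936\right) \left(-2\right) = 8596 - 1872 = 6724$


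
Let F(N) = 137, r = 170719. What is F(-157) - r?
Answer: -170582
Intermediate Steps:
F(-157) - r = 137 - 1*170719 = 137 - 170719 = -170582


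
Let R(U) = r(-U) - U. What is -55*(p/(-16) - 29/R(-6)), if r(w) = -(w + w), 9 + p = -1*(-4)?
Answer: -13585/48 ≈ -283.02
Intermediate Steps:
p = -5 (p = -9 - 1*(-4) = -9 + 4 = -5)
r(w) = -2*w
R(U) = U (R(U) = -(-2)*U - U = 2*U - U = U)
-55*(p/(-16) - 29/R(-6)) = -55*(-5/(-16) - 29/(-6)) = -55*(-5*(-1/16) - 29*(-1/6)) = -55*(5/16 + 29/6) = -55*247/48 = -13585/48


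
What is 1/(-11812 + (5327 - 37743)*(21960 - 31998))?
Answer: 1/325379996 ≈ 3.0733e-9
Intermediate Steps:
1/(-11812 + (5327 - 37743)*(21960 - 31998)) = 1/(-11812 - 32416*(-10038)) = 1/(-11812 + 325391808) = 1/325379996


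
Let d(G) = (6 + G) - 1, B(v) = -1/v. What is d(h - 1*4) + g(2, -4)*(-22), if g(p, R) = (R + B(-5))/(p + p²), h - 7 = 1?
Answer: 344/15 ≈ 22.933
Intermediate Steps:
h = 8 (h = 7 + 1 = 8)
g(p, R) = (⅕ + R)/(p + p²) (g(p, R) = (R - 1/(-5))/(p + p²) = (R - 1*(-⅕))/(p + p²) = (R + ⅕)/(p + p²) = (⅕ + R)/(p + p²))
d(G) = 5 + G
d(h - 1*4) + g(2, -4)*(-22) = (5 + (8 - 1*4)) + ((⅕ - 4)/(2*(1 + 2)))*(-22) = (5 + (8 - 4)) + ((½)*(-19/5)/3)*(-22) = (5 + 4) + ((½)*(⅓)*(-19/5))*(-22) = 9 - 19/30*(-22) = 9 + 209/15 = 344/15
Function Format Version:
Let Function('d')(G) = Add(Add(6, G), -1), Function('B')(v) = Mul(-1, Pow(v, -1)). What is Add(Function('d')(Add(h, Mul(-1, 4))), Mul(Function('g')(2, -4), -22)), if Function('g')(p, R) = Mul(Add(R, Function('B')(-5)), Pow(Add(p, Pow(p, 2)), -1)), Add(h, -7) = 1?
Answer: Rational(344, 15) ≈ 22.933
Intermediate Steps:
h = 8 (h = Add(7, 1) = 8)
Function('g')(p, R) = Mul(Pow(Add(p, Pow(p, 2)), -1), Add(Rational(1, 5), R)) (Function('g')(p, R) = Mul(Add(R, Mul(-1, Pow(-5, -1))), Pow(Add(p, Pow(p, 2)), -1)) = Mul(Add(R, Mul(-1, Rational(-1, 5))), Pow(Add(p, Pow(p, 2)), -1)) = Mul(Add(R, Rational(1, 5)), Pow(Add(p, Pow(p, 2)), -1)) = Mul(Add(Rational(1, 5), R), Pow(Add(p, Pow(p, 2)), -1)) = Mul(Pow(Add(p, Pow(p, 2)), -1), Add(Rational(1, 5), R)))
Function('d')(G) = Add(5, G)
Add(Function('d')(Add(h, Mul(-1, 4))), Mul(Function('g')(2, -4), -22)) = Add(Add(5, Add(8, Mul(-1, 4))), Mul(Mul(Pow(2, -1), Pow(Add(1, 2), -1), Add(Rational(1, 5), -4)), -22)) = Add(Add(5, Add(8, -4)), Mul(Mul(Rational(1, 2), Pow(3, -1), Rational(-19, 5)), -22)) = Add(Add(5, 4), Mul(Mul(Rational(1, 2), Rational(1, 3), Rational(-19, 5)), -22)) = Add(9, Mul(Rational(-19, 30), -22)) = Add(9, Rational(209, 15)) = Rational(344, 15)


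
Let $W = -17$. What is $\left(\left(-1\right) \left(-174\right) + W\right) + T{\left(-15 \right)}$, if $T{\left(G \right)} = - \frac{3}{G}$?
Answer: $\frac{786}{5} \approx 157.2$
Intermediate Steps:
$\left(\left(-1\right) \left(-174\right) + W\right) + T{\left(-15 \right)} = \left(\left(-1\right) \left(-174\right) - 17\right) - \frac{3}{-15} = \left(174 - 17\right) - - \frac{1}{5} = 157 + \frac{1}{5} = \frac{786}{5}$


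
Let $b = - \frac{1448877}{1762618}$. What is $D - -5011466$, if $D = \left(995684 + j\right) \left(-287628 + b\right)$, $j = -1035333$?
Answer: $\frac{20110072971035657}{1762618} \approx 1.1409 \cdot 10^{10}$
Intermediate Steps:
$b = - \frac{1448877}{1762618}$ ($b = \left(-1448877\right) \frac{1}{1762618} = - \frac{1448877}{1762618} \approx -0.822$)
$D = \frac{20101239670857669}{1762618}$ ($D = \left(995684 - 1035333\right) \left(-287628 - \frac{1448877}{1762618}\right) = \left(-39649\right) \left(- \frac{506979738981}{1762618}\right) = \frac{20101239670857669}{1762618} \approx 1.1404 \cdot 10^{10}$)
$D - -5011466 = \frac{20101239670857669}{1762618} - -5011466 = \frac{20101239670857669}{1762618} + 5011466 = \frac{20110072971035657}{1762618}$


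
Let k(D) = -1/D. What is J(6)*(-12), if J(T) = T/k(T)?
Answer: 432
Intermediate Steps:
J(T) = -T² (J(T) = T/((-1/T)) = T*(-T) = -T²)
J(6)*(-12) = -1*6²*(-12) = -1*36*(-12) = -36*(-12) = 432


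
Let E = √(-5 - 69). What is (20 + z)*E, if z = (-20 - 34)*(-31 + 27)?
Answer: 236*I*√74 ≈ 2030.1*I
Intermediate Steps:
z = 216 (z = -54*(-4) = 216)
E = I*√74 (E = √(-74) = I*√74 ≈ 8.6023*I)
(20 + z)*E = (20 + 216)*(I*√74) = 236*(I*√74) = 236*I*√74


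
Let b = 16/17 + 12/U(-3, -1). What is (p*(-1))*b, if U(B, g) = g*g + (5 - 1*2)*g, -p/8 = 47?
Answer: -32336/17 ≈ -1902.1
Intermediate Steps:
p = -376 (p = -8*47 = -376)
U(B, g) = g**2 + 3*g (U(B, g) = g**2 + (5 - 2)*g = g**2 + 3*g)
b = -86/17 (b = 16/17 + 12/((-(3 - 1))) = 16*(1/17) + 12/((-1*2)) = 16/17 + 12/(-2) = 16/17 + 12*(-1/2) = 16/17 - 6 = -86/17 ≈ -5.0588)
(p*(-1))*b = -376*(-1)*(-86/17) = 376*(-86/17) = -32336/17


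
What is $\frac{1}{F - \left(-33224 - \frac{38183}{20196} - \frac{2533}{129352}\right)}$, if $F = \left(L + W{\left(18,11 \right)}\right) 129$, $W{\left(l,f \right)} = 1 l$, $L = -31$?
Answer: $\frac{653098248}{20604537980627} \approx 3.1697 \cdot 10^{-5}$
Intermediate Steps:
$W{\left(l,f \right)} = l$
$F = -1677$ ($F = \left(-31 + 18\right) 129 = \left(-13\right) 129 = -1677$)
$\frac{1}{F - \left(-33224 - \frac{38183}{20196} - \frac{2533}{129352}\right)} = \frac{1}{-1677 - \left(-33224 - \frac{38183}{20196} - \frac{2533}{129352}\right)} = \frac{1}{-1677 + \left(33224 - \left(- \frac{2533}{129352} - \frac{38183}{20196}\right)\right)} = \frac{1}{-1677 + \left(33224 - - \frac{1247550971}{653098248}\right)} = \frac{1}{-1677 + \left(33224 + \frac{1247550971}{653098248}\right)} = \frac{1}{-1677 + \frac{21699783742523}{653098248}} = \frac{1}{\frac{20604537980627}{653098248}} = \frac{653098248}{20604537980627}$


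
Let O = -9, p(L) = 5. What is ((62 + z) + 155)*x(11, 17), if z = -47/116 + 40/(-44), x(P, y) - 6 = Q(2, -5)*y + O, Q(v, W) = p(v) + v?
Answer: 275215/11 ≈ 25020.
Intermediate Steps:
Q(v, W) = 5 + v
x(P, y) = -3 + 7*y (x(P, y) = 6 + ((5 + 2)*y - 9) = 6 + (7*y - 9) = 6 + (-9 + 7*y) = -3 + 7*y)
z = -1677/1276 (z = -47*1/116 + 40*(-1/44) = -47/116 - 10/11 = -1677/1276 ≈ -1.3143)
((62 + z) + 155)*x(11, 17) = ((62 - 1677/1276) + 155)*(-3 + 7*17) = (77435/1276 + 155)*(-3 + 119) = (275215/1276)*116 = 275215/11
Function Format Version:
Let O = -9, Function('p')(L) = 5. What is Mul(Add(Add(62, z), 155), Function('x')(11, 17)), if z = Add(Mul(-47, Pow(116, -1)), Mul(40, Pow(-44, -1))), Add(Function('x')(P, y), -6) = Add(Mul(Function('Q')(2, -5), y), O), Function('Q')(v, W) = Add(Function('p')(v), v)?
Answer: Rational(275215, 11) ≈ 25020.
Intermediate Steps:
Function('Q')(v, W) = Add(5, v)
Function('x')(P, y) = Add(-3, Mul(7, y)) (Function('x')(P, y) = Add(6, Add(Mul(Add(5, 2), y), -9)) = Add(6, Add(Mul(7, y), -9)) = Add(6, Add(-9, Mul(7, y))) = Add(-3, Mul(7, y)))
z = Rational(-1677, 1276) (z = Add(Mul(-47, Rational(1, 116)), Mul(40, Rational(-1, 44))) = Add(Rational(-47, 116), Rational(-10, 11)) = Rational(-1677, 1276) ≈ -1.3143)
Mul(Add(Add(62, z), 155), Function('x')(11, 17)) = Mul(Add(Add(62, Rational(-1677, 1276)), 155), Add(-3, Mul(7, 17))) = Mul(Add(Rational(77435, 1276), 155), Add(-3, 119)) = Mul(Rational(275215, 1276), 116) = Rational(275215, 11)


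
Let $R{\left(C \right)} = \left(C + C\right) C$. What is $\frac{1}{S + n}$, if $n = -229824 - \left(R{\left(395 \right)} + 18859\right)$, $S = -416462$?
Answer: $- \frac{1}{977195} \approx -1.0233 \cdot 10^{-6}$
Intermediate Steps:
$R{\left(C \right)} = 2 C^{2}$ ($R{\left(C \right)} = 2 C C = 2 C^{2}$)
$n = -560733$ ($n = -229824 - \left(2 \cdot 395^{2} + 18859\right) = -229824 - \left(2 \cdot 156025 + 18859\right) = -229824 - \left(312050 + 18859\right) = -229824 - 330909 = -560733$)
$\frac{1}{S + n} = \frac{1}{-416462 - 560733} = \frac{1}{-977195} = - \frac{1}{977195}$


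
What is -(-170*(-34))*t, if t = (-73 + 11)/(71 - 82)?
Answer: -358360/11 ≈ -32578.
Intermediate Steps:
t = 62/11 (t = -62/(-11) = -62*(-1/11) = 62/11 ≈ 5.6364)
-(-170*(-34))*t = -(-170*(-34))*62/11 = -5780*62/11 = -1*358360/11 = -358360/11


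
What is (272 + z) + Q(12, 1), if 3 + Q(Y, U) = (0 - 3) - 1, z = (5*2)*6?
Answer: 325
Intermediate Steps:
z = 60 (z = 10*6 = 60)
Q(Y, U) = -7 (Q(Y, U) = -3 + ((0 - 3) - 1) = -3 + (-3 - 1) = -3 - 4 = -7)
(272 + z) + Q(12, 1) = (272 + 60) - 7 = 332 - 7 = 325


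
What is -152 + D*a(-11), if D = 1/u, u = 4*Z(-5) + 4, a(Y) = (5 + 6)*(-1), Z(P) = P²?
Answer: -15819/104 ≈ -152.11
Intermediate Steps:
a(Y) = -11 (a(Y) = 11*(-1) = -11)
u = 104 (u = 4*(-5)² + 4 = 4*25 + 4 = 100 + 4 = 104)
D = 1/104 ≈ 0.0096154
-152 + D*a(-11) = -152 + (1/104)*(-11) = -152 - 11/104 = -15819/104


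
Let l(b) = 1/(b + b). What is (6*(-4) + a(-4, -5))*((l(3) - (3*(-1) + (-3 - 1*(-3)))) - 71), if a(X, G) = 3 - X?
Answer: 6919/6 ≈ 1153.2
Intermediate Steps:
l(b) = 1/(2*b)
(6*(-4) + a(-4, -5))*((l(3) - (3*(-1) + (-3 - 1*(-3)))) - 71) = (6*(-4) + (3 - 1*(-4)))*(((½)/3 - (3*(-1) + (-3 - 1*(-3)))) - 71) = (-24 + (3 + 4))*(((½)*(⅓) - (-3 + (-3 + 3))) - 71) = (-24 + 7)*((⅙ - (-3 + 0)) - 71) = -17*((⅙ - 1*(-3)) - 71) = -17*((⅙ + 3) - 71) = -17*(19/6 - 71) = -17*(-407/6) = 6919/6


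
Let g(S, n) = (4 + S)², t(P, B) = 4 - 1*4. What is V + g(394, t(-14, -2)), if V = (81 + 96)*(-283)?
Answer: 108313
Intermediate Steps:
t(P, B) = 0 (t(P, B) = 4 - 4 = 0)
V = -50091 (V = 177*(-283) = -50091)
V + g(394, t(-14, -2)) = -50091 + (4 + 394)² = -50091 + 398² = -50091 + 158404 = 108313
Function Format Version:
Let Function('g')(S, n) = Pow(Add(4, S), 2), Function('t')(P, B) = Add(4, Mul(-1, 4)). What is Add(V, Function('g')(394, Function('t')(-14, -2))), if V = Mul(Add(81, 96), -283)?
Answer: 108313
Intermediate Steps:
Function('t')(P, B) = 0 (Function('t')(P, B) = Add(4, -4) = 0)
V = -50091 (V = Mul(177, -283) = -50091)
Add(V, Function('g')(394, Function('t')(-14, -2))) = Add(-50091, Pow(Add(4, 394), 2)) = Add(-50091, Pow(398, 2)) = Add(-50091, 158404) = 108313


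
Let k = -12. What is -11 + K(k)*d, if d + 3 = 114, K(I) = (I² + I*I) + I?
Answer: 30625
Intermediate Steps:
K(I) = I + 2*I² (K(I) = (I² + I²) + I = 2*I² + I = I + 2*I²)
d = 111 (d = -3 + 114 = 111)
-11 + K(k)*d = -11 - 12*(1 + 2*(-12))*111 = -11 - 12*(1 - 24)*111 = -11 - 12*(-23)*111 = -11 + 276*111 = -11 + 30636 = 30625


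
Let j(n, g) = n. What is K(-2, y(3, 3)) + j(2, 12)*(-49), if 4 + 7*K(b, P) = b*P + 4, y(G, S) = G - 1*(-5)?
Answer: -702/7 ≈ -100.29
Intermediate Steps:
y(G, S) = 5 + G (y(G, S) = G + 5 = 5 + G)
K(b, P) = P*b/7 (K(b, P) = -4/7 + (b*P + 4)/7 = -4/7 + (P*b + 4)/7 = -4/7 + (4 + P*b)/7 = -4/7 + (4/7 + P*b/7) = P*b/7)
K(-2, y(3, 3)) + j(2, 12)*(-49) = (⅐)*(5 + 3)*(-2) + 2*(-49) = (⅐)*8*(-2) - 98 = -16/7 - 98 = -702/7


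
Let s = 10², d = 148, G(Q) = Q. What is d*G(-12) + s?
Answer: -1676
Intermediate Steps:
s = 100
d*G(-12) + s = 148*(-12) + 100 = -1776 + 100 = -1676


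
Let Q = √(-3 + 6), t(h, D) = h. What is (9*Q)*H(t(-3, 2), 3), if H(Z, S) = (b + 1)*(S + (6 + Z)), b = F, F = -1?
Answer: 0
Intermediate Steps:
b = -1
H(Z, S) = 0 (H(Z, S) = (-1 + 1)*(S + (6 + Z)) = 0*(6 + S + Z) = 0)
Q = √3 ≈ 1.7320
(9*Q)*H(t(-3, 2), 3) = (9*√3)*0 = 0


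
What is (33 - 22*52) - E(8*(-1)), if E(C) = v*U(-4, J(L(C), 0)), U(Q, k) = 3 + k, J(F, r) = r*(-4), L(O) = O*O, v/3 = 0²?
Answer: -1111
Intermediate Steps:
v = 0 (v = 3*0² = 3*0 = 0)
L(O) = O²
J(F, r) = -4*r
E(C) = 0 (E(C) = 0*(3 - 4*0) = 0*(3 + 0) = 0*3 = 0)
(33 - 22*52) - E(8*(-1)) = (33 - 22*52) - 1*0 = (33 - 1144) + 0 = -1111 + 0 = -1111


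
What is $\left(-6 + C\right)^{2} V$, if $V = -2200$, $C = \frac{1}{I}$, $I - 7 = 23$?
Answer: $- \frac{704902}{9} \approx -78323.0$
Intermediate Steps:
$I = 30$ ($I = 7 + 23 = 30$)
$C = \frac{1}{30} \approx 0.033333$
$\left(-6 + C\right)^{2} V = \left(-6 + \frac{1}{30}\right)^{2} \left(-2200\right) = \left(- \frac{179}{30}\right)^{2} \left(-2200\right) = \frac{32041}{900} \left(-2200\right) = - \frac{704902}{9}$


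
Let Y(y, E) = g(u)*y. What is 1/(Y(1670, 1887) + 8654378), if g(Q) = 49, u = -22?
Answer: 1/8736208 ≈ 1.1447e-7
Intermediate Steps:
Y(y, E) = 49*y
1/(Y(1670, 1887) + 8654378) = 1/(49*1670 + 8654378) = 1/(81830 + 8654378) = 1/8736208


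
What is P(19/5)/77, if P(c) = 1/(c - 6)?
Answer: -5/847 ≈ -0.0059032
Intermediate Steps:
P(c) = 1/(-6 + c)
P(19/5)/77 = 1/(-6 + 19/5*77) = (1/77)/(-6 + 19*(⅕)) = (1/77)/(-6 + 19/5) = (1/77)/(-11/5) = -5/11*1/77 = -5/847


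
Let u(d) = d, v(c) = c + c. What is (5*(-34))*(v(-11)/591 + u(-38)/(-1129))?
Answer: 404600/667239 ≈ 0.60638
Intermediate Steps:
v(c) = 2*c
(5*(-34))*(v(-11)/591 + u(-38)/(-1129)) = (5*(-34))*((2*(-11))/591 - 38/(-1129)) = -170*(-22*1/591 - 38*(-1/1129)) = -170*(-22/591 + 38/1129) = -170*(-2380/667239) = 404600/667239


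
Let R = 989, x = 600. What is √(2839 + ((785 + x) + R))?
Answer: √5213 ≈ 72.201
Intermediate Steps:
√(2839 + ((785 + x) + R)) = √(2839 + ((785 + 600) + 989)) = √(2839 + (1385 + 989)) = √(2839 + 2374) = √5213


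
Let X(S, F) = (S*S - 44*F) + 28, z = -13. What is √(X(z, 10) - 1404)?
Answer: 3*I*√183 ≈ 40.583*I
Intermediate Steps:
X(S, F) = 28 + S² - 44*F (X(S, F) = (S² - 44*F) + 28 = 28 + S² - 44*F)
√(X(z, 10) - 1404) = √((28 + (-13)² - 44*10) - 1404) = √((28 + 169 - 440) - 1404) = √(-243 - 1404) = √(-1647) = 3*I*√183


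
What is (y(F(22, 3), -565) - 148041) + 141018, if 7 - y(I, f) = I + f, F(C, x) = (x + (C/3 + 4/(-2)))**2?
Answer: -58684/9 ≈ -6520.4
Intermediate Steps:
F(C, x) = (-2 + x + C/3)**2 (F(C, x) = (x + (C*(1/3) + 4*(-1/2)))**2 = (x + (C/3 - 2))**2 = (x + (-2 + C/3))**2 = (-2 + x + C/3)**2)
y(I, f) = 7 - I - f (y(I, f) = 7 - (I + f) = 7 + (-I - f) = 7 - I - f)
(y(F(22, 3), -565) - 148041) + 141018 = ((7 - (-6 + 22 + 3*3)**2/9 - 1*(-565)) - 148041) + 141018 = ((7 - (-6 + 22 + 9)**2/9 + 565) - 148041) + 141018 = ((7 - 25**2/9 + 565) - 148041) + 141018 = ((7 - 625/9 + 565) - 148041) + 141018 = (4523/9 - 148041) + 141018 = -1327846/9 + 141018 = -58684/9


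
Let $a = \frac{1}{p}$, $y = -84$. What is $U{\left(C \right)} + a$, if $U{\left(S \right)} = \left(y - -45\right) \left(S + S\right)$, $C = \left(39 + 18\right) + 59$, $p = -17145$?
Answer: $- \frac{155127961}{17145} \approx -9048.0$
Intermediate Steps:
$C = 116$ ($C = 57 + 59 = 116$)
$a = - \frac{1}{17145}$ ($a = \frac{1}{-17145} = - \frac{1}{17145} \approx -5.8326 \cdot 10^{-5}$)
$U{\left(S \right)} = - 78 S$ ($U{\left(S \right)} = \left(-84 - -45\right) \left(S + S\right) = \left(-84 + 45\right) 2 S = - 39 \cdot 2 S = - 78 S$)
$U{\left(C \right)} + a = \left(-78\right) 116 - \frac{1}{17145} = -9048 - \frac{1}{17145} = - \frac{155127961}{17145}$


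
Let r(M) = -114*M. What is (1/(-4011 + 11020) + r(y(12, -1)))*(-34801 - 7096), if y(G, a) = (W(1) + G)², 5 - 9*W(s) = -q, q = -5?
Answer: 4820658052471/7009 ≈ 6.8778e+8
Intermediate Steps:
W(s) = 0 (W(s) = 5/9 - (-1)*(-5)/9 = 5/9 - ⅑*5 = 5/9 - 5/9 = 0)
y(G, a) = G² (y(G, a) = (0 + G)² = G²)
(1/(-4011 + 11020) + r(y(12, -1)))*(-34801 - 7096) = (1/(-4011 + 11020) - 114*12²)*(-34801 - 7096) = (1/7009 - 114*144)*(-41897) = (1/7009 - 16416)*(-41897) = -115059743/7009*(-41897) = 4820658052471/7009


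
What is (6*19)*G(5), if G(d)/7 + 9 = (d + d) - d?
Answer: -3192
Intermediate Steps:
G(d) = -63 + 7*d (G(d) = -63 + 7*((d + d) - d) = -63 + 7*(2*d - d) = -63 + 7*d)
(6*19)*G(5) = (6*19)*(-63 + 7*5) = 114*(-63 + 35) = 114*(-28) = -3192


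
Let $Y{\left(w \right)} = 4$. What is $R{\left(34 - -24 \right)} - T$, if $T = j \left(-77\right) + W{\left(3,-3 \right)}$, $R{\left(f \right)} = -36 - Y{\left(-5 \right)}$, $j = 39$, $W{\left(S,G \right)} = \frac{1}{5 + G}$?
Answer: $\frac{5925}{2} \approx 2962.5$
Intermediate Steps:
$R{\left(f \right)} = -40$ ($R{\left(f \right)} = -36 - 4 = -40$)
$T = - \frac{6005}{2}$ ($T = 39 \left(-77\right) + \frac{1}{5 - 3} = -3003 + \frac{1}{2} = - \frac{6005}{2} \approx -3002.5$)
$R{\left(34 - -24 \right)} - T = -40 - - \frac{6005}{2} = -40 + \frac{6005}{2} = \frac{5925}{2}$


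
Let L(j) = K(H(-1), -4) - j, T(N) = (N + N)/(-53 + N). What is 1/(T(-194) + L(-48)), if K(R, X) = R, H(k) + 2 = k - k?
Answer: 247/11750 ≈ 0.021021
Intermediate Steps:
H(k) = -2 (H(k) = -2 + (k - k) = -2 + 0 = -2)
T(N) = 2*N/(-53 + N) (T(N) = (2*N)/(-53 + N) = 2*N/(-53 + N))
L(j) = -2 - j
1/(T(-194) + L(-48)) = 1/(2*(-194)/(-53 - 194) + (-2 - 1*(-48))) = 1/(2*(-194)/(-247) + (-2 + 48)) = 1/(2*(-194)*(-1/247) + 46) = 1/(388/247 + 46) = 1/(11750/247) = 247/11750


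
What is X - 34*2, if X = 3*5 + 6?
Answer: -47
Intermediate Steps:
X = 21 (X = 15 + 6 = 21)
X - 34*2 = 21 - 34*2 = 21 - 68 = -47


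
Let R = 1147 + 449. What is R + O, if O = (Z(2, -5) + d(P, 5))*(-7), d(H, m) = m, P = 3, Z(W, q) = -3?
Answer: 1582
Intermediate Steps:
R = 1596
O = -14 (O = (-3 + 5)*(-7) = 2*(-7) = -14)
R + O = 1596 - 14 = 1582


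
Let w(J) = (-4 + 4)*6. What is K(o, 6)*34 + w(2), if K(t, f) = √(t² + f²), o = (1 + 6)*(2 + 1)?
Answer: 102*√53 ≈ 742.57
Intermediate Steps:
w(J) = 0 (w(J) = 0*6 = 0)
o = 21 (o = 7*3 = 21)
K(t, f) = √(f² + t²)
K(o, 6)*34 + w(2) = √(6² + 21²)*34 + 0 = √(36 + 441)*34 + 0 = √477*34 + 0 = (3*√53)*34 + 0 = 102*√53 + 0 = 102*√53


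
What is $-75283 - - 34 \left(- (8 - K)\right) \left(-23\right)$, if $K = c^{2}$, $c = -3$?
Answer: $-76065$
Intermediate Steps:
$K = 9$ ($K = \left(-3\right)^{2} = 9$)
$-75283 - - 34 \left(- (8 - K)\right) \left(-23\right) = -75283 - - 34 \left(- (8 - 9)\right) \left(-23\right) = -75283 - - 34 \left(\left(-1\right) \left(-1\right)\right) \left(-23\right) = -75283 - \left(-34\right) 1 \left(-23\right) = -75283 - \left(-34\right) \left(-23\right) = -75283 - 782 = -76065$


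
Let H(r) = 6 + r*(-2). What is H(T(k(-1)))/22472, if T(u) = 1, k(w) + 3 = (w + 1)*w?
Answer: 1/5618 ≈ 0.00017800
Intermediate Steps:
k(w) = -3 + w*(1 + w) (k(w) = -3 + (w + 1)*w = -3 + (1 + w)*w = -3 + w*(1 + w))
H(r) = 6 - 2*r
H(T(k(-1)))/22472 = (6 - 2*1)/22472 = (6 - 2)*(1/22472) = 4*(1/22472) = 1/5618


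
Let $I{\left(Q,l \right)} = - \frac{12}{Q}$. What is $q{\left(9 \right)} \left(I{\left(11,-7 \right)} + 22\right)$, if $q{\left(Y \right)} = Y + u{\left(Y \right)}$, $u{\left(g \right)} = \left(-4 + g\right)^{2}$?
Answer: $\frac{7820}{11} \approx 710.91$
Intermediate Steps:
$q{\left(Y \right)} = Y + \left(-4 + Y\right)^{2}$
$q{\left(9 \right)} \left(I{\left(11,-7 \right)} + 22\right) = \left(9 + \left(-4 + 9\right)^{2}\right) \left(- \frac{12}{11} + 22\right) = \left(9 + 5^{2}\right) \left(\left(-12\right) \frac{1}{11} + 22\right) = \left(9 + 25\right) \left(- \frac{12}{11} + 22\right) = 34 \cdot \frac{230}{11} = \frac{7820}{11}$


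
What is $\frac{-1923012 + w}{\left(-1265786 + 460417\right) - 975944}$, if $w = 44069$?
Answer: $\frac{1878943}{1781313} \approx 1.0548$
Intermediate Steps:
$\frac{-1923012 + w}{\left(-1265786 + 460417\right) - 975944} = \frac{-1923012 + 44069}{\left(-1265786 + 460417\right) - 975944} = - \frac{1878943}{-805369 - 975944} = - \frac{1878943}{-1781313} = \left(-1878943\right) \left(- \frac{1}{1781313}\right) = \frac{1878943}{1781313}$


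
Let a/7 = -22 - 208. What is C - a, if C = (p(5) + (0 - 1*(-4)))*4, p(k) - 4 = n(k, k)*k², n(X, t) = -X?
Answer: 1142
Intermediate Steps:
a = -1610 (a = 7*(-22 - 208) = 7*(-230) = -1610)
p(k) = 4 - k³ (p(k) = 4 + (-k)*k² = 4 - k³)
C = -468 (C = ((4 - 1*5³) + (0 - 1*(-4)))*4 = ((4 - 1*125) + (0 + 4))*4 = ((4 - 125) + 4)*4 = (-121 + 4)*4 = -117*4 = -468)
C - a = -468 - 1*(-1610) = -468 + 1610 = 1142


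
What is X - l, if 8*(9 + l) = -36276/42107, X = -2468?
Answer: -207073157/84214 ≈ -2458.9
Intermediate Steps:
l = -766995/84214 (l = -9 + (-36276/42107)/8 = -9 + (-36276*1/42107)/8 = -9 + (⅛)*(-36276/42107) = -9 - 9069/84214 = -766995/84214 ≈ -9.1077)
X - l = -2468 - 1*(-766995/84214) = -2468 + 766995/84214 = -207073157/84214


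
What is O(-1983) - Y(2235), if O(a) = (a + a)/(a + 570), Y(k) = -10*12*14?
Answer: 792602/471 ≈ 1682.8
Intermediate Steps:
Y(k) = -1680 (Y(k) = -120*14 = -1680)
O(a) = 2*a/(570 + a) (O(a) = (2*a)/(570 + a) = 2*a/(570 + a))
O(-1983) - Y(2235) = 2*(-1983)/(570 - 1983) - 1*(-1680) = 2*(-1983)/(-1413) + 1680 = 2*(-1983)*(-1/1413) + 1680 = 1322/471 + 1680 = 792602/471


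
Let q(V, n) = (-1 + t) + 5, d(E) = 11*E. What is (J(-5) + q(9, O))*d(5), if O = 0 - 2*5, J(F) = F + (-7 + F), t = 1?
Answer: -660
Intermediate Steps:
J(F) = -7 + 2*F
O = -10 (O = 0 - 10 = -10)
q(V, n) = 5 (q(V, n) = (-1 + 1) + 5 = 0 + 5 = 5)
(J(-5) + q(9, O))*d(5) = ((-7 + 2*(-5)) + 5)*(11*5) = ((-7 - 10) + 5)*55 = (-17 + 5)*55 = -12*55 = -660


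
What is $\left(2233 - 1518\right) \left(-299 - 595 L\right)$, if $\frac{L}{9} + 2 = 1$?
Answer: $3615040$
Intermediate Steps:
$L = -9$ ($L = -18 + 9 \cdot 1 = -18 + 9 = -9$)
$\left(2233 - 1518\right) \left(-299 - 595 L\right) = \left(2233 - 1518\right) \left(-299 - -5355\right) = 715 \left(-299 + 5355\right) = 715 \cdot 5056 = 3615040$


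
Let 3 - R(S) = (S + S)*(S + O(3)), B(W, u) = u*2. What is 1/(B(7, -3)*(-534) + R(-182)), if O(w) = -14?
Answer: -1/68137 ≈ -1.4676e-5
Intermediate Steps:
B(W, u) = 2*u
R(S) = 3 - 2*S*(-14 + S) (R(S) = 3 - (S + S)*(S - 14) = 3 - 2*S*(-14 + S))
1/(B(7, -3)*(-534) + R(-182)) = 1/((2*(-3))*(-534) + (3 - 2*(-182)**2 + 28*(-182))) = 1/(-6*(-534) + (3 - 2*33124 - 5096)) = 1/(3204 + (3 - 66248 - 5096)) = 1/(3204 - 71341) = 1/(-68137) = -1/68137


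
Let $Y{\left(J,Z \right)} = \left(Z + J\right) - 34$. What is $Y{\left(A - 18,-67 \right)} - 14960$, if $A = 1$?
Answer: $-15078$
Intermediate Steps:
$Y{\left(J,Z \right)} = -34 + J + Z$ ($Y{\left(J,Z \right)} = \left(J + Z\right) - 34 = -34 + J + Z$)
$Y{\left(A - 18,-67 \right)} - 14960 = \left(-34 + \left(1 - 18\right) - 67\right) - 14960 = \left(-34 - 17 - 67\right) - 14960 = -118 - 14960 = -15078$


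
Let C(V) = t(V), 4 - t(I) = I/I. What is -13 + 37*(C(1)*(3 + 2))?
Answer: 542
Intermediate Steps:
t(I) = 3 (t(I) = 4 - I/I = 4 - 1*1 = 4 - 1 = 3)
C(V) = 3
-13 + 37*(C(1)*(3 + 2)) = -13 + 37*(3*(3 + 2)) = -13 + 37*(3*5) = -13 + 37*15 = -13 + 555 = 542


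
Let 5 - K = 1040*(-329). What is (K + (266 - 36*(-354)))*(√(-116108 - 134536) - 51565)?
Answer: -18314598875 + 710350*I*√62661 ≈ -1.8315e+10 + 1.7782e+8*I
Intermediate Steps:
K = 342165 (K = 5 - 1040*(-329) = 5 - 1*(-342160) = 5 + 342160 = 342165)
(K + (266 - 36*(-354)))*(√(-116108 - 134536) - 51565) = (342165 + (266 - 36*(-354)))*(√(-116108 - 134536) - 51565) = (342165 + (266 + 12744))*(√(-250644) - 51565) = (342165 + 13010)*(2*I*√62661 - 51565) = 355175*(-51565 + 2*I*√62661) = -18314598875 + 710350*I*√62661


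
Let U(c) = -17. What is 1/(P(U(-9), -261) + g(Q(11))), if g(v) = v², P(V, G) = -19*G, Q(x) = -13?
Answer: 1/5128 ≈ 0.00019501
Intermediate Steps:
1/(P(U(-9), -261) + g(Q(11))) = 1/(-19*(-261) + (-13)²) = 1/(4959 + 169) = 1/5128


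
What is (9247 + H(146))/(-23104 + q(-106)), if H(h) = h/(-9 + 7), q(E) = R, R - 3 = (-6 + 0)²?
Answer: -9174/23065 ≈ -0.39775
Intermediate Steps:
R = 39 (R = 3 + (-6 + 0)² = 3 + (-6)² = 3 + 36 = 39)
q(E) = 39
H(h) = -h/2 (H(h) = h/(-2) = h*(-½) = -h/2)
(9247 + H(146))/(-23104 + q(-106)) = (9247 - ½*146)/(-23104 + 39) = (9247 - 73)/(-23065) = 9174*(-1/23065) = -9174/23065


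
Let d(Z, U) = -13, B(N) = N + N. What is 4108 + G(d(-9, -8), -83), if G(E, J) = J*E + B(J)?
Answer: 5021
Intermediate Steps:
B(N) = 2*N
G(E, J) = 2*J + E*J (G(E, J) = J*E + 2*J = E*J + 2*J = 2*J + E*J)
4108 + G(d(-9, -8), -83) = 4108 - 83*(2 - 13) = 4108 - 83*(-11) = 4108 + 913 = 5021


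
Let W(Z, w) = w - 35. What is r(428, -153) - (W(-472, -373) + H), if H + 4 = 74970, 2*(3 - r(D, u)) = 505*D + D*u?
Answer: -149883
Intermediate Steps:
r(D, u) = 3 - 505*D/2 - D*u/2 (r(D, u) = 3 - (505*D + D*u)/2 = 3 + (-505*D/2 - D*u/2) = 3 - 505*D/2 - D*u/2)
W(Z, w) = -35 + w
H = 74966 (H = -4 + 74970 = 74966)
r(428, -153) - (W(-472, -373) + H) = (3 - 505/2*428 - ½*428*(-153)) - ((-35 - 373) + 74966) = (3 - 108070 + 32742) - (-408 + 74966) = -75325 - 1*74558 = -75325 - 74558 = -149883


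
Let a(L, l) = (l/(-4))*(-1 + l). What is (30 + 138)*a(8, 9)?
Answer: -3024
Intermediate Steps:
a(L, l) = -l*(-1 + l)/4 (a(L, l) = (l*(-1/4))*(-1 + l) = (-l/4)*(-1 + l) = -l*(-1 + l)/4)
(30 + 138)*a(8, 9) = (30 + 138)*((1/4)*9*(1 - 1*9)) = 168*((1/4)*9*(1 - 9)) = 168*((1/4)*9*(-8)) = 168*(-18) = -3024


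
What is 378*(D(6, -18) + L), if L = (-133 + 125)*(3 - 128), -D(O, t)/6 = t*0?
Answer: 378000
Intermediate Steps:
D(O, t) = 0 (D(O, t) = -6*t*0 = -6*0 = 0)
L = 1000 (L = -8*(-125) = 1000)
378*(D(6, -18) + L) = 378*(0 + 1000) = 378*1000 = 378000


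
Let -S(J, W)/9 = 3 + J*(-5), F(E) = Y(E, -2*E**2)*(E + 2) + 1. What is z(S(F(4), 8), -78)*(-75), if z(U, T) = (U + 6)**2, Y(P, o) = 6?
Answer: -202705200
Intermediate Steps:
F(E) = 13 + 6*E (F(E) = 6*(E + 2) + 1 = 6*(2 + E) + 1 = (12 + 6*E) + 1 = 13 + 6*E)
S(J, W) = -27 + 45*J (S(J, W) = -9*(3 + J*(-5)) = -9*(3 - 5*J) = -27 + 45*J)
z(U, T) = (6 + U)**2
z(S(F(4), 8), -78)*(-75) = (6 + (-27 + 45*(13 + 6*4)))**2*(-75) = (6 + (-27 + 45*(13 + 24)))**2*(-75) = (6 + (-27 + 45*37))**2*(-75) = (6 + (-27 + 1665))**2*(-75) = (6 + 1638)**2*(-75) = 1644**2*(-75) = 2702736*(-75) = -202705200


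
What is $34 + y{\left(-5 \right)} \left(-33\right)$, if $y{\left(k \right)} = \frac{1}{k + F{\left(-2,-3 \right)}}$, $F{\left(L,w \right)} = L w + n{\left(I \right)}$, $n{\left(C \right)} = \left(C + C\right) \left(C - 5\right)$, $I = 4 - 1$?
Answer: $37$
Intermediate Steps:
$I = 3$ ($I = 4 - 1 = 3$)
$n{\left(C \right)} = 2 C \left(-5 + C\right)$
$F{\left(L,w \right)} = -12 + L w$ ($F{\left(L,w \right)} = L w + 2 \cdot 3 \left(-5 + 3\right) = L w + 2 \cdot 3 \left(-2\right) = L w - 12 = -12 + L w$)
$y{\left(k \right)} = \frac{1}{-6 + k}$ ($y{\left(k \right)} = \frac{1}{k - 6} = \frac{1}{-6 + k}$)
$34 + y{\left(-5 \right)} \left(-33\right) = 34 + \frac{1}{-6 - 5} \left(-33\right) = 34 + \frac{1}{-11} \left(-33\right) = 34 - -3 = 34 + 3 = 37$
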